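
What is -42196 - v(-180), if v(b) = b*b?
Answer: -74596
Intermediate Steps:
v(b) = b²
-42196 - v(-180) = -42196 - 1*(-180)² = -42196 - 1*32400 = -42196 - 32400 = -74596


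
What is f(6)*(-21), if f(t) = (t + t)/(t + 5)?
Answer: -252/11 ≈ -22.909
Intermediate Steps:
f(t) = 2*t/(5 + t) (f(t) = (2*t)/(5 + t) = 2*t/(5 + t))
f(6)*(-21) = (2*6/(5 + 6))*(-21) = (2*6/11)*(-21) = (2*6*(1/11))*(-21) = (12/11)*(-21) = -252/11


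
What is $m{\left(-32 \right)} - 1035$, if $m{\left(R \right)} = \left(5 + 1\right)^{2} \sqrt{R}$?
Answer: $-1035 + 144 i \sqrt{2} \approx -1035.0 + 203.65 i$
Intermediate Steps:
$m{\left(R \right)} = 36 \sqrt{R}$ ($m{\left(R \right)} = 6^{2} \sqrt{R} = 36 \sqrt{R}$)
$m{\left(-32 \right)} - 1035 = 36 \sqrt{-32} - 1035 = 36 \cdot 4 i \sqrt{2} - 1035 = 144 i \sqrt{2} - 1035 = -1035 + 144 i \sqrt{2}$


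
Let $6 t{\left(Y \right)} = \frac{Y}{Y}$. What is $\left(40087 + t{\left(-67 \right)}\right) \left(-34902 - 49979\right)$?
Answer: $- \frac{20415832763}{6} \approx -3.4026 \cdot 10^{9}$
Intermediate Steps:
$t{\left(Y \right)} = \frac{1}{6}$ ($t{\left(Y \right)} = \frac{Y \frac{1}{Y}}{6} = \frac{1}{6} \cdot 1 = \frac{1}{6}$)
$\left(40087 + t{\left(-67 \right)}\right) \left(-34902 - 49979\right) = \left(40087 + \frac{1}{6}\right) \left(-34902 - 49979\right) = \frac{240523}{6} \left(-84881\right) = - \frac{20415832763}{6}$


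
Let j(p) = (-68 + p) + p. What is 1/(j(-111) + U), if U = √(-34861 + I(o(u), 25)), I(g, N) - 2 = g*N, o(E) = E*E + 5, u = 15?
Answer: -290/113209 - I*√29109/113209 ≈ -0.0025616 - 0.0015071*I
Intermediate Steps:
j(p) = -68 + 2*p
o(E) = 5 + E² (o(E) = E² + 5 = 5 + E²)
I(g, N) = 2 + N*g (I(g, N) = 2 + g*N = 2 + N*g)
U = I*√29109 (U = √(-34861 + (2 + 25*(5 + 15²))) = √(-34861 + (2 + 25*(5 + 225))) = √(-34861 + (2 + 25*230)) = √(-34861 + (2 + 5750)) = √(-34861 + 5752) = √(-29109) = I*√29109 ≈ 170.61*I)
1/(j(-111) + U) = 1/((-68 + 2*(-111)) + I*√29109) = 1/((-68 - 222) + I*√29109) = 1/(-290 + I*√29109)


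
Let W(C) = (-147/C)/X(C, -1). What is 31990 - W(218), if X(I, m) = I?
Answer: 1520292907/47524 ≈ 31990.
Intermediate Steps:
W(C) = -147/C² (W(C) = (-147/C)/C = -147/C²)
31990 - W(218) = 31990 - (-147)/218² = 31990 - (-147)/47524 = 31990 - 1*(-147/47524) = 31990 + 147/47524 = 1520292907/47524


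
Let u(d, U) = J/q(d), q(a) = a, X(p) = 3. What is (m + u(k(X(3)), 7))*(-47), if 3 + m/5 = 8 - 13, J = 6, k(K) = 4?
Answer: 3619/2 ≈ 1809.5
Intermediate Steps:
u(d, U) = 6/d
m = -40 (m = -15 + 5*(8 - 13) = -15 + 5*(-5) = -15 - 25 = -40)
(m + u(k(X(3)), 7))*(-47) = (-40 + 6/4)*(-47) = (-40 + 6*(1/4))*(-47) = (-40 + 3/2)*(-47) = -77/2*(-47) = 3619/2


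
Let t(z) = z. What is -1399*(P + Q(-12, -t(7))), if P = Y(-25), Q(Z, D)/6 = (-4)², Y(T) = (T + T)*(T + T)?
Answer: -3631804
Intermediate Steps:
Y(T) = 4*T² (Y(T) = (2*T)*(2*T) = 4*T²)
Q(Z, D) = 96 (Q(Z, D) = 6*(-4)² = 6*16 = 96)
P = 2500 (P = 4*(-25)² = 4*625 = 2500)
-1399*(P + Q(-12, -t(7))) = -1399*(2500 + 96) = -1399*2596 = -3631804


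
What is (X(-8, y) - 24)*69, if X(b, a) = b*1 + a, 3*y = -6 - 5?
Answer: -2461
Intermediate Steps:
y = -11/3 (y = (-6 - 5)/3 = (⅓)*(-11) = -11/3 ≈ -3.6667)
X(b, a) = a + b (X(b, a) = b + a = a + b)
(X(-8, y) - 24)*69 = ((-11/3 - 8) - 24)*69 = (-35/3 - 24)*69 = -107/3*69 = -2461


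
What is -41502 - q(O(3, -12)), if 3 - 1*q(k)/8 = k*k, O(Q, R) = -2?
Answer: -41494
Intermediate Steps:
q(k) = 24 - 8*k² (q(k) = 24 - 8*k*k = 24 - 8*k²)
-41502 - q(O(3, -12)) = -41502 - (24 - 8*(-2)²) = -41502 - (24 - 8*4) = -41502 - (24 - 32) = -41502 - 1*(-8) = -41502 + 8 = -41494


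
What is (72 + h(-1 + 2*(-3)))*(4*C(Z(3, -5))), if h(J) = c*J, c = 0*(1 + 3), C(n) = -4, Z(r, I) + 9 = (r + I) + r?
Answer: -1152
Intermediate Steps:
Z(r, I) = -9 + I + 2*r (Z(r, I) = -9 + ((r + I) + r) = -9 + ((I + r) + r) = -9 + (I + 2*r) = -9 + I + 2*r)
c = 0 (c = 0*4 = 0)
h(J) = 0 (h(J) = 0*J = 0)
(72 + h(-1 + 2*(-3)))*(4*C(Z(3, -5))) = (72 + 0)*(4*(-4)) = 72*(-16) = -1152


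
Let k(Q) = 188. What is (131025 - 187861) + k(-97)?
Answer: -56648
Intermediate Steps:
(131025 - 187861) + k(-97) = (131025 - 187861) + 188 = -56836 + 188 = -56648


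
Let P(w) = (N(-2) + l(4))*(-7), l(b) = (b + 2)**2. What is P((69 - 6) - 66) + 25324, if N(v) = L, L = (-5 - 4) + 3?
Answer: 25114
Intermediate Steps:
l(b) = (2 + b)**2
L = -6 (L = -9 + 3 = -6)
N(v) = -6
P(w) = -210 (P(w) = (-6 + (2 + 4)**2)*(-7) = (-6 + 6**2)*(-7) = (-6 + 36)*(-7) = 30*(-7) = -210)
P((69 - 6) - 66) + 25324 = -210 + 25324 = 25114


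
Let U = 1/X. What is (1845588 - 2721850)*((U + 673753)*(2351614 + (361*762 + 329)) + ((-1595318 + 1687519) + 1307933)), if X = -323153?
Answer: -501195810204913647611924/323153 ≈ -1.5510e+18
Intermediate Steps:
U = -1/323153 (U = 1/(-323153) = -1/323153 ≈ -3.0945e-6)
(1845588 - 2721850)*((U + 673753)*(2351614 + (361*762 + 329)) + ((-1595318 + 1687519) + 1307933)) = (1845588 - 2721850)*((-1/323153 + 673753)*(2351614 + (361*762 + 329)) + ((-1595318 + 1687519) + 1307933)) = -876262*(217725303208*(2351614 + (275082 + 329))/323153 + (92201 + 1307933)) = -876262*(217725303208*(2351614 + 275411)/323153 + 1400134) = -876262*((217725303208/323153)*2627025 + 1400134) = -876262*(571969814659996200/323153 + 1400134) = -876262*571970267117498702/323153 = -501195810204913647611924/323153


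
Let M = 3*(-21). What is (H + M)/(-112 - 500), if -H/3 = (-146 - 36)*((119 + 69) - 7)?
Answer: -32921/204 ≈ -161.38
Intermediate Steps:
H = 98826 (H = -3*(-146 - 36)*((119 + 69) - 7) = -(-546)*(188 - 7) = -(-546)*181 = -3*(-32942) = 98826)
M = -63
(H + M)/(-112 - 500) = (98826 - 63)/(-112 - 500) = 98763/(-612) = 98763*(-1/612) = -32921/204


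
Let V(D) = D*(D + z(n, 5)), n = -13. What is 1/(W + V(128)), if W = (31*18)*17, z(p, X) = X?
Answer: 1/26510 ≈ 3.7722e-5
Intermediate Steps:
W = 9486 (W = 558*17 = 9486)
V(D) = D*(5 + D) (V(D) = D*(D + 5) = D*(5 + D))
1/(W + V(128)) = 1/(9486 + 128*(5 + 128)) = 1/(9486 + 128*133) = 1/(9486 + 17024) = 1/26510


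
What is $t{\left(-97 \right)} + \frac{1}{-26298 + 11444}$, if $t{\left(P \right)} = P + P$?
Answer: $- \frac{2881677}{14854} \approx -194.0$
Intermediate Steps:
$t{\left(P \right)} = 2 P$
$t{\left(-97 \right)} + \frac{1}{-26298 + 11444} = 2 \left(-97\right) + \frac{1}{-26298 + 11444} = -194 + \frac{1}{-14854} = -194 - \frac{1}{14854} = - \frac{2881677}{14854}$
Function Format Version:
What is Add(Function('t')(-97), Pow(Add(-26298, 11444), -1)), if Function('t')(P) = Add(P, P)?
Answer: Rational(-2881677, 14854) ≈ -194.00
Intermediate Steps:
Function('t')(P) = Mul(2, P)
Add(Function('t')(-97), Pow(Add(-26298, 11444), -1)) = Add(Mul(2, -97), Pow(Add(-26298, 11444), -1)) = Add(-194, Pow(-14854, -1)) = Add(-194, Rational(-1, 14854)) = Rational(-2881677, 14854)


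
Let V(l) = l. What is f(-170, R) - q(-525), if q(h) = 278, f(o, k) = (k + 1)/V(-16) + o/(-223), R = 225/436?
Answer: -431431627/1555648 ≈ -277.33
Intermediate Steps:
R = 225/436 (R = 225*(1/436) = 225/436 ≈ 0.51606)
f(o, k) = -1/16 - k/16 - o/223 (f(o, k) = (k + 1)/(-16) + o/(-223) = (1 + k)*(-1/16) + o*(-1/223) = (-1/16 - k/16) - o/223 = -1/16 - k/16 - o/223)
f(-170, R) - q(-525) = (-1/16 - 1/16*225/436 - 1/223*(-170)) - 1*278 = (-1/16 - 225/6976 + 170/223) - 278 = 1038517/1555648 - 278 = -431431627/1555648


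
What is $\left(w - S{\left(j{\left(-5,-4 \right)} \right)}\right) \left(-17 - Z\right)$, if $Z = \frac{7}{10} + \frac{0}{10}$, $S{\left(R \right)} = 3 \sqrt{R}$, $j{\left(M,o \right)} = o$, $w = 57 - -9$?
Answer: $- \frac{5841}{5} + \frac{531 i}{5} \approx -1168.2 + 106.2 i$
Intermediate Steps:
$w = 66$ ($w = 57 + 9 = 66$)
$Z = \frac{7}{10}$ ($Z = 7 \cdot \frac{1}{10} + 0 \cdot \frac{1}{10} = \frac{7}{10} + 0 = \frac{7}{10} \approx 0.7$)
$\left(w - S{\left(j{\left(-5,-4 \right)} \right)}\right) \left(-17 - Z\right) = \left(66 - 3 \sqrt{-4}\right) \left(-17 - \frac{7}{10}\right) = \left(66 - 3 \cdot 2 i\right) \left(-17 - \frac{7}{10}\right) = \left(66 - 6 i\right) \left(- \frac{177}{10}\right) = - \frac{5841}{5} + \frac{531 i}{5}$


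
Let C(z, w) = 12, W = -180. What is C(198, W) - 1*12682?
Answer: -12670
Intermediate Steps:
C(198, W) - 1*12682 = 12 - 1*12682 = 12 - 12682 = -12670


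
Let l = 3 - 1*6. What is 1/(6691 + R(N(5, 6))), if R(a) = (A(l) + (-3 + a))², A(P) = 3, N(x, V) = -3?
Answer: 1/6700 ≈ 0.00014925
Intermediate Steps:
l = -3 (l = 3 - 6 = -3)
R(a) = a² (R(a) = (3 + (-3 + a))² = a²)
1/(6691 + R(N(5, 6))) = 1/(6691 + (-3)²) = 1/(6691 + 9) = 1/6700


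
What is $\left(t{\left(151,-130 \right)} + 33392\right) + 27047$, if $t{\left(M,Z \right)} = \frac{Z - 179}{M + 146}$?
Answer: $\frac{5983358}{99} \approx 60438.0$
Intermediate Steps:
$t{\left(M,Z \right)} = \frac{-179 + Z}{146 + M}$
$\left(t{\left(151,-130 \right)} + 33392\right) + 27047 = \left(\frac{-179 - 130}{146 + 151} + 33392\right) + 27047 = \left(\frac{1}{297} \left(-309\right) + 33392\right) + 27047 = \left(- \frac{103}{99} + 33392\right) + 27047 = \frac{3305705}{99} + 27047 = \frac{5983358}{99}$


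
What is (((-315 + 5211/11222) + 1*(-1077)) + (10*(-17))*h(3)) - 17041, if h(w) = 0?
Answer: -206849915/11222 ≈ -18433.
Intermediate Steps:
(((-315 + 5211/11222) + 1*(-1077)) + (10*(-17))*h(3)) - 17041 = (((-315 + 5211/11222) + 1*(-1077)) + (10*(-17))*0) - 17041 = (((-315 + 5211*(1/11222)) - 1077) - 170*0) - 17041 = (((-315 + 5211/11222) - 1077) + 0) - 17041 = ((-3529719/11222 - 1077) + 0) - 17041 = (-15615813/11222 + 0) - 17041 = -15615813/11222 - 17041 = -206849915/11222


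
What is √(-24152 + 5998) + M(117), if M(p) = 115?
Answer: 115 + I*√18154 ≈ 115.0 + 134.74*I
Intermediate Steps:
√(-24152 + 5998) + M(117) = √(-24152 + 5998) + 115 = √(-18154) + 115 = I*√18154 + 115 = 115 + I*√18154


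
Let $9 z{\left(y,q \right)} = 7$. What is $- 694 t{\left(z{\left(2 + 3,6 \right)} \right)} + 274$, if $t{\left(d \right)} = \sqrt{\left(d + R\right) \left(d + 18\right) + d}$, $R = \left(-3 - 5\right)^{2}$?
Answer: $274 - \frac{694 \sqrt{98590}}{9} \approx -23938.0$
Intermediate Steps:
$z{\left(y,q \right)} = \frac{7}{9}$ ($z{\left(y,q \right)} = \frac{1}{9} \cdot 7 = \frac{7}{9}$)
$R = 64$ ($R = \left(-8\right)^{2} = 64$)
$t{\left(d \right)} = \sqrt{d + \left(18 + d\right) \left(64 + d\right)}$ ($t{\left(d \right)} = \sqrt{\left(d + 64\right) \left(d + 18\right) + d} = \sqrt{\left(64 + d\right) \left(18 + d\right) + d} = \sqrt{\left(18 + d\right) \left(64 + d\right) + d} = \sqrt{d + \left(18 + d\right) \left(64 + d\right)}$)
$- 694 t{\left(z{\left(2 + 3,6 \right)} \right)} + 274 = - 694 \sqrt{1152 + \left(\frac{7}{9}\right)^{2} + 83 \cdot \frac{7}{9}} + 274 = - 694 \sqrt{1152 + \frac{49}{81} + \frac{581}{9}} + 274 = - 694 \sqrt{\frac{98590}{81}} + 274 = - 694 \frac{\sqrt{98590}}{9} + 274 = - \frac{694 \sqrt{98590}}{9} + 274 = 274 - \frac{694 \sqrt{98590}}{9}$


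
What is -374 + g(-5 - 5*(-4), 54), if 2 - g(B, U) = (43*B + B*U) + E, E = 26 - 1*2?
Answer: -1851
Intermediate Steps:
E = 24 (E = 26 - 2 = 24)
g(B, U) = -22 - 43*B - B*U (g(B, U) = 2 - ((43*B + B*U) + 24) = 2 - (24 + 43*B + B*U) = 2 + (-24 - 43*B - B*U) = -22 - 43*B - B*U)
-374 + g(-5 - 5*(-4), 54) = -374 + (-22 - 43*(-5 - 5*(-4)) - 1*(-5 - 5*(-4))*54) = -374 + (-22 - 43*(-5 + 20) - 1*(-5 + 20)*54) = -374 + (-22 - 43*15 - 1*15*54) = -374 + (-22 - 645 - 810) = -374 - 1477 = -1851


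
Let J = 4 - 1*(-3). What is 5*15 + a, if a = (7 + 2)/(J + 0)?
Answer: 534/7 ≈ 76.286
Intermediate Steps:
J = 7 (J = 4 + 3 = 7)
a = 9/7 (a = (7 + 2)/(7 + 0) = 9/7 ≈ 1.2857)
5*15 + a = 5*15 + 9/7 = 75 + 9/7 = 534/7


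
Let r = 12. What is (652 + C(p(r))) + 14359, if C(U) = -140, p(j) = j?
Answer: 14871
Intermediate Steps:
(652 + C(p(r))) + 14359 = (652 - 140) + 14359 = 512 + 14359 = 14871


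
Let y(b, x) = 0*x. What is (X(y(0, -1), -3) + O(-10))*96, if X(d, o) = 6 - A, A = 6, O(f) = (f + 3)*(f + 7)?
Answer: 2016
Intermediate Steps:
y(b, x) = 0
O(f) = (3 + f)*(7 + f)
X(d, o) = 0 (X(d, o) = 6 - 1*6 = 6 - 6 = 0)
(X(y(0, -1), -3) + O(-10))*96 = (0 + (21 + (-10)² + 10*(-10)))*96 = (0 + (21 + 100 - 100))*96 = (0 + 21)*96 = 21*96 = 2016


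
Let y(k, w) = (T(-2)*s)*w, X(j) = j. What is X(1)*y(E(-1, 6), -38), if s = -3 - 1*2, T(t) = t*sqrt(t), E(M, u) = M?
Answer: -380*I*sqrt(2) ≈ -537.4*I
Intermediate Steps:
T(t) = t**(3/2)
s = -5 (s = -3 - 2 = -5)
y(k, w) = 10*I*w*sqrt(2) (y(k, w) = ((-2)**(3/2)*(-5))*w = (-2*I*sqrt(2)*(-5))*w = (10*I*sqrt(2))*w = 10*I*w*sqrt(2))
X(1)*y(E(-1, 6), -38) = 1*(10*I*(-38)*sqrt(2)) = 1*(-380*I*sqrt(2)) = -380*I*sqrt(2)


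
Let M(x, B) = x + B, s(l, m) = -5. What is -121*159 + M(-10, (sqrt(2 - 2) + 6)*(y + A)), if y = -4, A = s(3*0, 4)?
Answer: -19303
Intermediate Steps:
A = -5
M(x, B) = B + x
-121*159 + M(-10, (sqrt(2 - 2) + 6)*(y + A)) = -121*159 + ((sqrt(2 - 2) + 6)*(-4 - 5) - 10) = -19239 + ((sqrt(0) + 6)*(-9) - 10) = -19239 + ((0 + 6)*(-9) - 10) = -19239 + (6*(-9) - 10) = -19239 + (-54 - 10) = -19239 - 64 = -19303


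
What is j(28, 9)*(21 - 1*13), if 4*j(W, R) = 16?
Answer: 32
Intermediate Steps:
j(W, R) = 4 (j(W, R) = (¼)*16 = 4)
j(28, 9)*(21 - 1*13) = 4*(21 - 1*13) = 4*(21 - 13) = 4*8 = 32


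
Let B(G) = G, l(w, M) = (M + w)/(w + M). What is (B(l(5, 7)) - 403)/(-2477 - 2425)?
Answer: 67/817 ≈ 0.082007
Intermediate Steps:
l(w, M) = 1 (l(w, M) = (M + w)/(M + w) = 1)
(B(l(5, 7)) - 403)/(-2477 - 2425) = (1 - 403)/(-2477 - 2425) = -402/(-4902) = -402*(-1/4902) = 67/817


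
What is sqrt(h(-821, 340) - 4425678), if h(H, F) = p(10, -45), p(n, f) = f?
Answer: 3*I*sqrt(491747) ≈ 2103.7*I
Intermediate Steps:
h(H, F) = -45
sqrt(h(-821, 340) - 4425678) = sqrt(-45 - 4425678) = sqrt(-4425723) = 3*I*sqrt(491747)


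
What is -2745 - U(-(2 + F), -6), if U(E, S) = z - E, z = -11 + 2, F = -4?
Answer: -2734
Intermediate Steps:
z = -9
U(E, S) = -9 - E
-2745 - U(-(2 + F), -6) = -2745 - (-9 - (-1)*(2 - 4)) = -2745 - (-9 - (-1)*(-2)) = -2745 - (-9 - 1*2) = -2745 - (-9 - 2) = -2745 - 1*(-11) = -2745 + 11 = -2734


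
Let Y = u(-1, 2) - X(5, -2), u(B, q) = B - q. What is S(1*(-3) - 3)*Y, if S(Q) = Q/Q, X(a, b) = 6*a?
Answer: -33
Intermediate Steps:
Y = -33 (Y = (-1 - 1*2) - 6*5 = (-1 - 2) - 1*30 = -3 - 30 = -33)
S(Q) = 1
S(1*(-3) - 3)*Y = 1*(-33) = -33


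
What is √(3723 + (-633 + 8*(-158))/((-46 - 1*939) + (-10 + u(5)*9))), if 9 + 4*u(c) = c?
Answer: √938687039/502 ≈ 61.032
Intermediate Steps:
u(c) = -9/4 + c/4
√(3723 + (-633 + 8*(-158))/((-46 - 1*939) + (-10 + u(5)*9))) = √(3723 + (-633 + 8*(-158))/((-46 - 1*939) + (-10 + (-9/4 + (¼)*5)*9))) = √(3723 + (-633 - 1264)/((-46 - 939) + (-10 + (-9/4 + 5/4)*9))) = √(3723 - 1897/(-985 + (-10 - 1*9))) = √(3723 - 1897/(-985 + (-10 - 9))) = √(3723 - 1897/(-985 - 19)) = √(3723 - 1897/(-1004)) = √(3723 - 1897*(-1/1004)) = √(3723 + 1897/1004) = √(3739789/1004) = √938687039/502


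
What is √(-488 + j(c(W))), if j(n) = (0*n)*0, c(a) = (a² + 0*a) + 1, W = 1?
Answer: 2*I*√122 ≈ 22.091*I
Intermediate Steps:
c(a) = 1 + a² (c(a) = (a² + 0) + 1 = a² + 1 = 1 + a²)
j(n) = 0 (j(n) = 0*0 = 0)
√(-488 + j(c(W))) = √(-488 + 0) = √(-488) = 2*I*√122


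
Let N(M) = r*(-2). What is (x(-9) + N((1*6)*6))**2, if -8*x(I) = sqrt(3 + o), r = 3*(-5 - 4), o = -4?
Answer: (432 - I)**2/64 ≈ 2916.0 - 13.5*I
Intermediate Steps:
r = -27 (r = 3*(-9) = -27)
x(I) = -I/8 (x(I) = -sqrt(3 - 4)/8 = -I/8)
N(M) = 54 (N(M) = -27*(-2) = 54)
(x(-9) + N((1*6)*6))**2 = (-I/8 + 54)**2 = (54 - I/8)**2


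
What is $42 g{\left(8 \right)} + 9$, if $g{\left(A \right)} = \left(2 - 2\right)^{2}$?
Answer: $9$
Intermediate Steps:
$g{\left(A \right)} = 0$ ($g{\left(A \right)} = 0^{2} = 0$)
$42 g{\left(8 \right)} + 9 = 42 \cdot 0 + 9 = 0 + 9 = 9$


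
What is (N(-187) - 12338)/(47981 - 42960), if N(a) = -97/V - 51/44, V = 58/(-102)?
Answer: -15527099/6406796 ≈ -2.4235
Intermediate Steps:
V = -29/51 (V = 58*(-1/102) = -29/51 ≈ -0.56863)
N(a) = 216189/1276 (N(a) = -97/(-29/51) - 51/44 = -97*(-51/29) - 51*1/44 = 4947/29 - 51/44 = 216189/1276)
(N(-187) - 12338)/(47981 - 42960) = (216189/1276 - 12338)/(47981 - 42960) = -15527099/1276/5021 = -15527099/1276*1/5021 = -15527099/6406796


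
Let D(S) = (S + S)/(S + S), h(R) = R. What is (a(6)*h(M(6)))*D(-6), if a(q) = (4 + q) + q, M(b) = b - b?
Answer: 0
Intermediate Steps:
M(b) = 0
D(S) = 1 (D(S) = (2*S)/((2*S)) = (2*S)*(1/(2*S)) = 1)
a(q) = 4 + 2*q
(a(6)*h(M(6)))*D(-6) = ((4 + 2*6)*0)*1 = ((4 + 12)*0)*1 = (16*0)*1 = 0*1 = 0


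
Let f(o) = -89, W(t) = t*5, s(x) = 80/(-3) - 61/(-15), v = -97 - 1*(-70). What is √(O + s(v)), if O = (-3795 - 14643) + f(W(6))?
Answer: 2*I*√115935/5 ≈ 136.2*I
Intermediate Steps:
v = -27 (v = -97 + 70 = -27)
s(x) = -113/5 (s(x) = 80*(-⅓) - 61*(-1/15) = -80/3 + 61/15 = -113/5)
W(t) = 5*t
O = -18527 (O = (-3795 - 14643) - 89 = -18438 - 89 = -18527)
√(O + s(v)) = √(-18527 - 113/5) = √(-92748/5) = 2*I*√115935/5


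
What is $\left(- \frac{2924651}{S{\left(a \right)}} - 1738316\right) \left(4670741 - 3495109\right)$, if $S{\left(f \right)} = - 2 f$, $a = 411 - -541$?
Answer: $- \frac{242975875388201}{119} \approx -2.0418 \cdot 10^{12}$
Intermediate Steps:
$a = 952$ ($a = 411 + 541 = 952$)
$\left(- \frac{2924651}{S{\left(a \right)}} - 1738316\right) \left(4670741 - 3495109\right) = \left(- \frac{2924651}{\left(-2\right) 952} - 1738316\right) \left(4670741 - 3495109\right) = \left(- \frac{2924651}{-1904} - 1738316\right) 1175632 = \left(\left(-2924651\right) \left(- \frac{1}{1904}\right) - 1738316\right) 1175632 = \left(\frac{2924651}{1904} - 1738316\right) 1175632 = \left(- \frac{3306829013}{1904}\right) 1175632 = - \frac{242975875388201}{119}$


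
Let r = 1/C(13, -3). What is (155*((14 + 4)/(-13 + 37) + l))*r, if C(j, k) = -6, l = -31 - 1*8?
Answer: 7905/8 ≈ 988.13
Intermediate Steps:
l = -39 (l = -31 - 8 = -39)
r = -⅙ (r = 1/(-6) = -⅙ ≈ -0.16667)
(155*((14 + 4)/(-13 + 37) + l))*r = (155*((14 + 4)/(-13 + 37) - 39))*(-⅙) = (155*(18/24 - 39))*(-⅙) = (155*(18*(1/24) - 39))*(-⅙) = (155*(¾ - 39))*(-⅙) = (155*(-153/4))*(-⅙) = -23715/4*(-⅙) = 7905/8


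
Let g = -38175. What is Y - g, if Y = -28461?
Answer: 9714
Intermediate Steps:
Y - g = -28461 - 1*(-38175) = -28461 + 38175 = 9714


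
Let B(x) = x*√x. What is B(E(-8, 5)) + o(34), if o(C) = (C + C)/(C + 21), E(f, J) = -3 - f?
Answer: 68/55 + 5*√5 ≈ 12.417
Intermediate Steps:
o(C) = 2*C/(21 + C) (o(C) = (2*C)/(21 + C) = 2*C/(21 + C))
B(x) = x^(3/2)
B(E(-8, 5)) + o(34) = (-3 - 1*(-8))^(3/2) + 2*34/(21 + 34) = (-3 + 8)^(3/2) + 2*34/55 = 5^(3/2) + 2*34*(1/55) = 5*√5 + 68/55 = 68/55 + 5*√5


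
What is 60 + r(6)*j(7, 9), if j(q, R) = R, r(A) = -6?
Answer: 6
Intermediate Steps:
60 + r(6)*j(7, 9) = 60 - 6*9 = 60 - 54 = 6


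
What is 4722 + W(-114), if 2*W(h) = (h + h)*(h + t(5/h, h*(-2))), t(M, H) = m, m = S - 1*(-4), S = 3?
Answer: 16920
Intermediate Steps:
m = 7 (m = 3 - 1*(-4) = 3 + 4 = 7)
t(M, H) = 7
W(h) = h*(7 + h) (W(h) = ((h + h)*(h + 7))/2 = ((2*h)*(7 + h))/2 = (2*h*(7 + h))/2 = h*(7 + h))
4722 + W(-114) = 4722 - 114*(7 - 114) = 4722 - 114*(-107) = 4722 + 12198 = 16920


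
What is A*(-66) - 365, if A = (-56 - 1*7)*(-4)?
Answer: -16997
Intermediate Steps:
A = 252 (A = (-56 - 7)*(-4) = -63*(-4) = 252)
A*(-66) - 365 = 252*(-66) - 365 = -16632 - 365 = -16997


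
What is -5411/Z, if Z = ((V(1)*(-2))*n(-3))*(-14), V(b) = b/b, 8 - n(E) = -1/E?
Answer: -2319/92 ≈ -25.207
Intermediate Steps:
n(E) = 8 + 1/E (n(E) = 8 - (-1)/E = 8 + 1/E)
V(b) = 1
Z = 644/3 (Z = ((1*(-2))*(8 + 1/(-3)))*(-14) = -2*(8 - 1/3)*(-14) = -2*23/3*(-14) = -46/3*(-14) = 644/3 ≈ 214.67)
-5411/Z = -5411/644/3 = -5411*3/644 = -2319/92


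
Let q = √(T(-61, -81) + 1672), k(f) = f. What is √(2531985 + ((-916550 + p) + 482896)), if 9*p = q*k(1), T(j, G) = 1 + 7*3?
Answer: √(18884979 + 11*√14)/3 ≈ 1448.6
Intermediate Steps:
T(j, G) = 22 (T(j, G) = 1 + 21 = 22)
q = 11*√14 (q = √(22 + 1672) = √1694 = 11*√14 ≈ 41.158)
p = 11*√14/9 (p = ((11*√14)*1)/9 = (11*√14)/9 = 11*√14/9 ≈ 4.5731)
√(2531985 + ((-916550 + p) + 482896)) = √(2531985 + ((-916550 + 11*√14/9) + 482896)) = √(2531985 + (-433654 + 11*√14/9)) = √(2098331 + 11*√14/9)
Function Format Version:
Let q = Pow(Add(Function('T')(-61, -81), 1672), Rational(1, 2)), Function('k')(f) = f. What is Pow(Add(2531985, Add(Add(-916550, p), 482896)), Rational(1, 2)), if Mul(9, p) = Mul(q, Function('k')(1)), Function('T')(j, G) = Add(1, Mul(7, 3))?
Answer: Mul(Rational(1, 3), Pow(Add(18884979, Mul(11, Pow(14, Rational(1, 2)))), Rational(1, 2))) ≈ 1448.6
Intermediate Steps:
Function('T')(j, G) = 22 (Function('T')(j, G) = Add(1, 21) = 22)
q = Mul(11, Pow(14, Rational(1, 2))) (q = Pow(Add(22, 1672), Rational(1, 2)) = Pow(1694, Rational(1, 2)) = Mul(11, Pow(14, Rational(1, 2))) ≈ 41.158)
p = Mul(Rational(11, 9), Pow(14, Rational(1, 2))) (p = Mul(Rational(1, 9), Mul(Mul(11, Pow(14, Rational(1, 2))), 1)) = Mul(Rational(1, 9), Mul(11, Pow(14, Rational(1, 2)))) = Mul(Rational(11, 9), Pow(14, Rational(1, 2))) ≈ 4.5731)
Pow(Add(2531985, Add(Add(-916550, p), 482896)), Rational(1, 2)) = Pow(Add(2531985, Add(Add(-916550, Mul(Rational(11, 9), Pow(14, Rational(1, 2)))), 482896)), Rational(1, 2)) = Pow(Add(2531985, Add(-433654, Mul(Rational(11, 9), Pow(14, Rational(1, 2))))), Rational(1, 2)) = Pow(Add(2098331, Mul(Rational(11, 9), Pow(14, Rational(1, 2)))), Rational(1, 2))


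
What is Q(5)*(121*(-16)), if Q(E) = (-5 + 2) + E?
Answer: -3872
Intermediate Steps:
Q(E) = -3 + E
Q(5)*(121*(-16)) = (-3 + 5)*(121*(-16)) = 2*(-1936) = -3872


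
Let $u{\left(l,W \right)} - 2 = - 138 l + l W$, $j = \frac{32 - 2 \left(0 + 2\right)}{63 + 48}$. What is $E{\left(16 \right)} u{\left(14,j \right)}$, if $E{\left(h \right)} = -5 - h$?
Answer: $\frac{1496866}{37} \approx 40456.0$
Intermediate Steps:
$j = \frac{28}{111}$ ($j = \frac{32 - 4}{111} = \left(32 - 4\right) \frac{1}{111} = 28 \cdot \frac{1}{111} = \frac{28}{111} \approx 0.25225$)
$u{\left(l,W \right)} = 2 - 138 l + W l$ ($u{\left(l,W \right)} = 2 + \left(- 138 l + l W\right) = 2 + \left(- 138 l + W l\right) = 2 - 138 l + W l$)
$E{\left(16 \right)} u{\left(14,j \right)} = \left(-5 - 16\right) \left(2 - 1932 + \frac{28}{111} \cdot 14\right) = \left(-5 - 16\right) \left(2 - 1932 + \frac{392}{111}\right) = \left(-21\right) \left(- \frac{213838}{111}\right) = \frac{1496866}{37}$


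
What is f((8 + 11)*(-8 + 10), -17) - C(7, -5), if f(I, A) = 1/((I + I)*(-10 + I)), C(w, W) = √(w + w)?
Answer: 1/2128 - √14 ≈ -3.7412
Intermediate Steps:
C(w, W) = √2*√w (C(w, W) = √(2*w) = √2*√w)
f(I, A) = 1/(2*I*(-10 + I)) (f(I, A) = 1/((2*I)*(-10 + I)) = 1/(2*I*(-10 + I)))
f((8 + 11)*(-8 + 10), -17) - C(7, -5) = 1/(2*(((8 + 11)*(-8 + 10)))*(-10 + (8 + 11)*(-8 + 10))) - √2*√7 = 1/(2*((19*2))*(-10 + 19*2)) - √14 = (½)/(38*(-10 + 38)) - √14 = (½)*(1/38)/28 - √14 = (½)*(1/38)*(1/28) - √14 = 1/2128 - √14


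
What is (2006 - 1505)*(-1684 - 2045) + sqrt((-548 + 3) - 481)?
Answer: -1868229 + 3*I*sqrt(114) ≈ -1.8682e+6 + 32.031*I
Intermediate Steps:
(2006 - 1505)*(-1684 - 2045) + sqrt((-548 + 3) - 481) = 501*(-3729) + sqrt(-545 - 481) = -1868229 + sqrt(-1026) = -1868229 + 3*I*sqrt(114)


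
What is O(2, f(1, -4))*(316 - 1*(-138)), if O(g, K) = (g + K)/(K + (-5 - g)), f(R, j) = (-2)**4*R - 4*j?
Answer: 15436/25 ≈ 617.44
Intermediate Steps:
f(R, j) = -4*j + 16*R (f(R, j) = 16*R - 4*j = -4*j + 16*R)
O(g, K) = (K + g)/(-5 + K - g)
O(2, f(1, -4))*(316 - 1*(-138)) = ((-(-4*(-4) + 16*1) - 1*2)/(5 + 2 - (-4*(-4) + 16*1)))*(316 - 1*(-138)) = ((-(16 + 16) - 2)/(5 + 2 - (16 + 16)))*(316 + 138) = ((-1*32 - 2)/(5 + 2 - 1*32))*454 = ((-32 - 2)/(5 + 2 - 32))*454 = (-34/(-25))*454 = -1/25*(-34)*454 = (34/25)*454 = 15436/25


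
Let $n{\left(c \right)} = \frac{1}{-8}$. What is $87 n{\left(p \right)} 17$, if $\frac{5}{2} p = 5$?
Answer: $- \frac{1479}{8} \approx -184.88$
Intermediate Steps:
$p = 2$ ($p = \frac{2}{5} \cdot 5 = 2$)
$n{\left(c \right)} = - \frac{1}{8}$
$87 n{\left(p \right)} 17 = 87 \left(- \frac{1}{8}\right) 17 = \left(- \frac{87}{8}\right) 17 = - \frac{1479}{8}$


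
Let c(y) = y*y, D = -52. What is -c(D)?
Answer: -2704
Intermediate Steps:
c(y) = y²
-c(D) = -1*(-52)² = -1*2704 = -2704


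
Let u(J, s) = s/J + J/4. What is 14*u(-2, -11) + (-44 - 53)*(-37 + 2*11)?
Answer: 1525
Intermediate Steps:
u(J, s) = J/4 + s/J (u(J, s) = s/J + J*(¼) = s/J + J/4 = J/4 + s/J)
14*u(-2, -11) + (-44 - 53)*(-37 + 2*11) = 14*((¼)*(-2) - 11/(-2)) + (-44 - 53)*(-37 + 2*11) = 14*(-½ - 11*(-½)) - 97*(-37 + 22) = 14*(-½ + 11/2) - 97*(-15) = 14*5 + 1455 = 70 + 1455 = 1525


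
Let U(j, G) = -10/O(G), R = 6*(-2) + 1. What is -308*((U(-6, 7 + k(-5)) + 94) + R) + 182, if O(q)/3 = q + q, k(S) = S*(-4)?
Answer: -2054402/81 ≈ -25363.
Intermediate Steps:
k(S) = -4*S
R = -11 (R = -12 + 1 = -11)
O(q) = 6*q (O(q) = 3*(q + q) = 3*(2*q) = 6*q)
U(j, G) = -5/(3*G) (U(j, G) = -10*1/(6*G) = -5/(3*G))
-308*((U(-6, 7 + k(-5)) + 94) + R) + 182 = -308*((-5/(3*(7 - 4*(-5))) + 94) - 11) + 182 = -308*((-5/(3*(7 + 20)) + 94) - 11) + 182 = -308*((-5/3/27 + 94) - 11) + 182 = -308*((-5/3*1/27 + 94) - 11) + 182 = -308*((-5/81 + 94) - 11) + 182 = -308*(7609/81 - 11) + 182 = -308*6718/81 + 182 = -2069144/81 + 182 = -2054402/81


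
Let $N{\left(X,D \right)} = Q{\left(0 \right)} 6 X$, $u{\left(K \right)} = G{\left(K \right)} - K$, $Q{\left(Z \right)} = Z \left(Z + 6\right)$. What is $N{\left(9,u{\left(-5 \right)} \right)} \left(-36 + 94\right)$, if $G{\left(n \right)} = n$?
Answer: $0$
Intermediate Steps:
$Q{\left(Z \right)} = Z \left(6 + Z\right)$
$u{\left(K \right)} = 0$ ($u{\left(K \right)} = K - K = 0$)
$N{\left(X,D \right)} = 0$ ($N{\left(X,D \right)} = 0 \left(6 + 0\right) 6 X = 0 \cdot 6 \cdot 6 X = 0 \cdot 6 X = 0 X = 0$)
$N{\left(9,u{\left(-5 \right)} \right)} \left(-36 + 94\right) = 0 \left(-36 + 94\right) = 0 \cdot 58 = 0$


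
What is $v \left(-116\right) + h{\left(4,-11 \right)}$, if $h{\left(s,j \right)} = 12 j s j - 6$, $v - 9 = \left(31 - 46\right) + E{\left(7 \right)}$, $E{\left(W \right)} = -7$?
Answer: $7310$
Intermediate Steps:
$v = -13$ ($v = 9 + \left(\left(31 - 46\right) - 7\right) = 9 - 22 = -13$)
$h{\left(s,j \right)} = -6 + 12 s j^{2}$ ($h{\left(s,j \right)} = 12 j s j - 6 = 12 s j^{2} - 6 = -6 + 12 s j^{2}$)
$v \left(-116\right) + h{\left(4,-11 \right)} = \left(-13\right) \left(-116\right) - \left(6 - 48 \left(-11\right)^{2}\right) = 1508 - \left(6 - 5808\right) = 1508 + \left(-6 + 5808\right) = 1508 + 5802 = 7310$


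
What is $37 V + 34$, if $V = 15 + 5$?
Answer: $774$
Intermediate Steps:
$V = 20$
$37 V + 34 = 37 \cdot 20 + 34 = 740 + 34 = 774$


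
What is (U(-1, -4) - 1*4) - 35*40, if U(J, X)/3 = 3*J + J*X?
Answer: -1401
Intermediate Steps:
U(J, X) = 9*J + 3*J*X (U(J, X) = 3*(3*J + J*X) = 9*J + 3*J*X)
(U(-1, -4) - 1*4) - 35*40 = (3*(-1)*(3 - 4) - 1*4) - 35*40 = (3*(-1)*(-1) - 4) - 1400 = (3 - 4) - 1400 = -1 - 1400 = -1401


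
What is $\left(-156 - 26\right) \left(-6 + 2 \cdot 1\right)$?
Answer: $728$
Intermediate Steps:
$\left(-156 - 26\right) \left(-6 + 2 \cdot 1\right) = - 182 \left(-6 + 2\right) = \left(-182\right) \left(-4\right) = 728$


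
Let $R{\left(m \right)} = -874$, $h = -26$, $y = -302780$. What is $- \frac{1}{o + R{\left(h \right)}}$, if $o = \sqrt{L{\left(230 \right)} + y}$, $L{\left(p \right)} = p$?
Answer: $\frac{437}{533213} + \frac{5 i \sqrt{12102}}{1066426} \approx 0.00081956 + 0.00051578 i$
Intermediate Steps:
$o = 5 i \sqrt{12102}$ ($o = \sqrt{230 - 302780} = \sqrt{-302550} = 5 i \sqrt{12102} \approx 550.05 i$)
$- \frac{1}{o + R{\left(h \right)}} = - \frac{1}{5 i \sqrt{12102} - 874} = - \frac{1}{-874 + 5 i \sqrt{12102}}$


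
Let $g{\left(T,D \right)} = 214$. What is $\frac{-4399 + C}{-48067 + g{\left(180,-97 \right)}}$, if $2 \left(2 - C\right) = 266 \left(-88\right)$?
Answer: $- \frac{7307}{47853} \approx -0.1527$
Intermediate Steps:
$C = 11706$ ($C = 2 - \frac{266 \left(-88\right)}{2} = 2 - -11704 = 2 + 11704 = 11706$)
$\frac{-4399 + C}{-48067 + g{\left(180,-97 \right)}} = \frac{-4399 + 11706}{-48067 + 214} = \frac{7307}{-47853} = 7307 \left(- \frac{1}{47853}\right) = - \frac{7307}{47853}$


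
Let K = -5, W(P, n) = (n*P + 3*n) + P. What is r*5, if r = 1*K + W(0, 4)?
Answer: 35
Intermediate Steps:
W(P, n) = P + 3*n + P*n (W(P, n) = (P*n + 3*n) + P = (3*n + P*n) + P = P + 3*n + P*n)
r = 7 (r = 1*(-5) + (0 + 3*4 + 0*4) = -5 + (0 + 12 + 0) = -5 + 12 = 7)
r*5 = 7*5 = 35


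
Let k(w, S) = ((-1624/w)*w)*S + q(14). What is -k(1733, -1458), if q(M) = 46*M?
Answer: -2368436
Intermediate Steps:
k(w, S) = 644 - 1624*S (k(w, S) = ((-1624/w)*w)*S + 46*14 = -1624*S + 644 = 644 - 1624*S)
-k(1733, -1458) = -(644 - 1624*(-1458)) = -(644 + 2367792) = -1*2368436 = -2368436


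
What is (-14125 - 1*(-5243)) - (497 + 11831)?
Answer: -21210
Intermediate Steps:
(-14125 - 1*(-5243)) - (497 + 11831) = (-14125 + 5243) - 1*12328 = -8882 - 12328 = -21210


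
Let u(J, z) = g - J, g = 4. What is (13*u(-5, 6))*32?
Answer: 3744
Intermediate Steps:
u(J, z) = 4 - J
(13*u(-5, 6))*32 = (13*(4 - 1*(-5)))*32 = (13*(4 + 5))*32 = (13*9)*32 = 117*32 = 3744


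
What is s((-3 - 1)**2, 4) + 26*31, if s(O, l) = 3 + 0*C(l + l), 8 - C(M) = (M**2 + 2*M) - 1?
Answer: 809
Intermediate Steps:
C(M) = 9 - M**2 - 2*M (C(M) = 8 - ((M**2 + 2*M) - 1) = 8 - (-1 + M**2 + 2*M) = 8 + (1 - M**2 - 2*M) = 9 - M**2 - 2*M)
s(O, l) = 3 (s(O, l) = 3 + 0*(9 - (l + l)**2 - 2*(l + l)) = 3 + 0*(9 - (2*l)**2 - 4*l) = 3 + 0*(9 - 4*l**2 - 4*l) = 3 + 0*(9 - 4*l - 4*l**2) = 3 + 0 = 3)
s((-3 - 1)**2, 4) + 26*31 = 3 + 26*31 = 3 + 806 = 809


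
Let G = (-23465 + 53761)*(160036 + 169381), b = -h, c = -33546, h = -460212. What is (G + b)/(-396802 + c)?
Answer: -2495119411/107587 ≈ -23192.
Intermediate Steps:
b = 460212 (b = -1*(-460212) = 460212)
G = 9980017432 (G = 30296*329417 = 9980017432)
(G + b)/(-396802 + c) = (9980017432 + 460212)/(-396802 - 33546) = 9980477644/(-430348) = 9980477644*(-1/430348) = -2495119411/107587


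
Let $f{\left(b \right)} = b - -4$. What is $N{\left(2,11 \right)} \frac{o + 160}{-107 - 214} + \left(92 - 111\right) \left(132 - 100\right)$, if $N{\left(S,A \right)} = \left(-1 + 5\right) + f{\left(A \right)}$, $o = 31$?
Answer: $- \frac{198797}{321} \approx -619.31$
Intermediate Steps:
$f{\left(b \right)} = 4 + b$ ($f{\left(b \right)} = b + 4 = 4 + b$)
$N{\left(S,A \right)} = 8 + A$ ($N{\left(S,A \right)} = \left(-1 + 5\right) + \left(4 + A\right) = 4 + \left(4 + A\right) = 8 + A$)
$N{\left(2,11 \right)} \frac{o + 160}{-107 - 214} + \left(92 - 111\right) \left(132 - 100\right) = \left(8 + 11\right) \frac{31 + 160}{-107 - 214} + \left(92 - 111\right) \left(132 - 100\right) = 19 \frac{191}{-321} - 608 = 19 \cdot 191 \left(- \frac{1}{321}\right) - 608 = 19 \left(- \frac{191}{321}\right) - 608 = - \frac{3629}{321} - 608 = - \frac{198797}{321}$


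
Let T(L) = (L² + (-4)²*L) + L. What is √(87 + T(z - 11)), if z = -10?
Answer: 3*√19 ≈ 13.077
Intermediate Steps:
T(L) = L² + 17*L (T(L) = (L² + 16*L) + L = L² + 17*L)
√(87 + T(z - 11)) = √(87 + (-10 - 11)*(17 + (-10 - 11))) = √(87 - 21*(17 - 21)) = √(87 - 21*(-4)) = √(87 + 84) = √171 = 3*√19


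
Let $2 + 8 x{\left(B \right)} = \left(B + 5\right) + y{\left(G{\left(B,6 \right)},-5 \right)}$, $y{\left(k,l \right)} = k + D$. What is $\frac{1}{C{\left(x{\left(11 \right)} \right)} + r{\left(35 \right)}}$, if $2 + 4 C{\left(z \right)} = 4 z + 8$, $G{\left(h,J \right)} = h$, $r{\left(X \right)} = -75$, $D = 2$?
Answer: $- \frac{8}{561} \approx -0.01426$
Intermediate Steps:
$y{\left(k,l \right)} = 2 + k$ ($y{\left(k,l \right)} = k + 2 = 2 + k$)
$x{\left(B \right)} = \frac{5}{8} + \frac{B}{4}$ ($x{\left(B \right)} = - \frac{1}{4} + \frac{\left(B + 5\right) + \left(2 + B\right)}{8} = - \frac{1}{4} + \frac{\left(5 + B\right) + \left(2 + B\right)}{8} = - \frac{1}{4} + \frac{7 + 2 B}{8} = - \frac{1}{4} + \left(\frac{7}{8} + \frac{B}{4}\right) = \frac{5}{8} + \frac{B}{4}$)
$C{\left(z \right)} = \frac{3}{2} + z$ ($C{\left(z \right)} = - \frac{1}{2} + \frac{4 z + 8}{4} = - \frac{1}{2} + \frac{8 + 4 z}{4} = - \frac{1}{2} + \left(2 + z\right) = \frac{3}{2} + z$)
$\frac{1}{C{\left(x{\left(11 \right)} \right)} + r{\left(35 \right)}} = \frac{1}{\left(\frac{3}{2} + \left(\frac{5}{8} + \frac{1}{4} \cdot 11\right)\right) - 75} = \frac{1}{\left(\frac{3}{2} + \left(\frac{5}{8} + \frac{11}{4}\right)\right) - 75} = \frac{1}{\left(\frac{3}{2} + \frac{27}{8}\right) - 75} = \frac{1}{\frac{39}{8} - 75} = \frac{1}{- \frac{561}{8}} = - \frac{8}{561}$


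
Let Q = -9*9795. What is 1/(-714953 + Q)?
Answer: -1/803108 ≈ -1.2452e-6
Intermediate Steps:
Q = -88155
1/(-714953 + Q) = 1/(-714953 - 88155) = 1/(-803108) = -1/803108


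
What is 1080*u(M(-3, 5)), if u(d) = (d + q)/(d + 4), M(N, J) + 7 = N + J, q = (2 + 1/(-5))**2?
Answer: 9504/5 ≈ 1900.8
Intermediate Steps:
q = 81/25 (q = (2 - 1/5)**2 = (9/5)**2 = 81/25 ≈ 3.2400)
M(N, J) = -7 + J + N (M(N, J) = -7 + (N + J) = -7 + (J + N) = -7 + J + N)
u(d) = (81/25 + d)/(4 + d) (u(d) = (d + 81/25)/(d + 4) = (81/25 + d)/(4 + d))
1080*u(M(-3, 5)) = 1080*((81/25 + (-7 + 5 - 3))/(4 + (-7 + 5 - 3))) = 1080*((81/25 - 5)/(4 - 5)) = 1080*(-44/25/(-1)) = 1080*(-1*(-44/25)) = 1080*(44/25) = 9504/5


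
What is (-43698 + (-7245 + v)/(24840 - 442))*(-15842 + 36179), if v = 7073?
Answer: -10841085019956/12199 ≈ -8.8869e+8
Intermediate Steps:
(-43698 + (-7245 + v)/(24840 - 442))*(-15842 + 36179) = (-43698 + (-7245 + 7073)/(24840 - 442))*(-15842 + 36179) = (-43698 - 172/24398)*20337 = (-43698 - 172*1/24398)*20337 = (-43698 - 86/12199)*20337 = -533071988/12199*20337 = -10841085019956/12199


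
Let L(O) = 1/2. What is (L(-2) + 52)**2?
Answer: 11025/4 ≈ 2756.3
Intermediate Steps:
L(O) = 1/2
(L(-2) + 52)**2 = (1/2 + 52)**2 = (105/2)**2 = 11025/4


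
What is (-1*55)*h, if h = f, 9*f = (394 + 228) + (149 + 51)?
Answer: -15070/3 ≈ -5023.3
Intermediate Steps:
f = 274/3 (f = ((394 + 228) + (149 + 51))/9 = (622 + 200)/9 = (⅑)*822 = 274/3 ≈ 91.333)
h = 274/3 ≈ 91.333
(-1*55)*h = -1*55*(274/3) = -55*274/3 = -15070/3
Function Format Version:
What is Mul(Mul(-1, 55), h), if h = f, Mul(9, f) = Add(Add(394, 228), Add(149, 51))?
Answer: Rational(-15070, 3) ≈ -5023.3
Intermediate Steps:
f = Rational(274, 3) (f = Mul(Rational(1, 9), Add(Add(394, 228), Add(149, 51))) = Mul(Rational(1, 9), Add(622, 200)) = Mul(Rational(1, 9), 822) = Rational(274, 3) ≈ 91.333)
h = Rational(274, 3) ≈ 91.333
Mul(Mul(-1, 55), h) = Mul(Mul(-1, 55), Rational(274, 3)) = Mul(-55, Rational(274, 3)) = Rational(-15070, 3)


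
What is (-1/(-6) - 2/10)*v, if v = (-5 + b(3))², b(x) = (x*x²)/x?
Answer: -8/15 ≈ -0.53333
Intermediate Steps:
b(x) = x² (b(x) = x³/x = x²)
v = 16 (v = (-5 + 3²)² = (-5 + 9)² = 4² = 16)
(-1/(-6) - 2/10)*v = (-1/(-6) - 2/10)*16 = (-1*(-⅙) - 2*⅒)*16 = (⅙ - ⅕)*16 = -1/30*16 = -8/15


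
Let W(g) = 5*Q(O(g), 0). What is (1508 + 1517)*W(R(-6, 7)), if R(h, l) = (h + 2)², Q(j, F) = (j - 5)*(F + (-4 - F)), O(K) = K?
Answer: -665500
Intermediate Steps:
Q(j, F) = 20 - 4*j (Q(j, F) = (-5 + j)*(-4) = 20 - 4*j)
R(h, l) = (2 + h)²
W(g) = 100 - 20*g (W(g) = 5*(20 - 4*g) = 100 - 20*g)
(1508 + 1517)*W(R(-6, 7)) = (1508 + 1517)*(100 - 20*(2 - 6)²) = 3025*(100 - 20*(-4)²) = 3025*(100 - 20*16) = 3025*(100 - 320) = 3025*(-220) = -665500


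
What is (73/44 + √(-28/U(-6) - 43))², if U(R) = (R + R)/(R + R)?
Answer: -132127/1936 + 73*I*√71/22 ≈ -68.247 + 27.96*I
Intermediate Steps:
U(R) = 1 (U(R) = (2*R)/((2*R)) = (2*R)*(1/(2*R)) = 1)
(73/44 + √(-28/U(-6) - 43))² = (73/44 + √(-28/1 - 43))² = (73*(1/44) + √(-28*1 - 43))² = (73/44 + √(-28 - 43))² = (73/44 + √(-71))² = (73/44 + I*√71)²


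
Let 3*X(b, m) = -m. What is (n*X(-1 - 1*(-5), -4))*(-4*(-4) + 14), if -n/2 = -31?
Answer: 2480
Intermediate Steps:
n = 62 (n = -2*(-31) = 62)
X(b, m) = -m/3 (X(b, m) = (-m)/3 = -m/3)
(n*X(-1 - 1*(-5), -4))*(-4*(-4) + 14) = (62*(-⅓*(-4)))*(-4*(-4) + 14) = (62*(4/3))*(16 + 14) = (248/3)*30 = 2480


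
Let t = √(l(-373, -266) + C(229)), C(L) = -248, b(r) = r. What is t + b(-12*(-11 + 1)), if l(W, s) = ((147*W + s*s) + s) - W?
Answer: 120 + 2*√3946 ≈ 245.63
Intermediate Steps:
l(W, s) = s + s² + 146*W (l(W, s) = ((147*W + s²) + s) - W = ((s² + 147*W) + s) - W = (s + s² + 147*W) - W = s + s² + 146*W)
t = 2*√3946 (t = √((-266 + (-266)² + 146*(-373)) - 248) = √((-266 + 70756 - 54458) - 248) = √(16032 - 248) = √15784 = 2*√3946 ≈ 125.63)
t + b(-12*(-11 + 1)) = 2*√3946 - 12*(-11 + 1) = 2*√3946 - 12*(-10) = 2*√3946 + 120 = 120 + 2*√3946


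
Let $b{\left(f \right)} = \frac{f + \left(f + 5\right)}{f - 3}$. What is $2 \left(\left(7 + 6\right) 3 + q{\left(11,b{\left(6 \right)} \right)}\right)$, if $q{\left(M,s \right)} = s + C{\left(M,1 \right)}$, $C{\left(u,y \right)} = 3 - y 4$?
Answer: $\frac{262}{3} \approx 87.333$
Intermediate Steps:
$C{\left(u,y \right)} = 3 - 4 y$
$b{\left(f \right)} = \frac{5 + 2 f}{-3 + f}$ ($b{\left(f \right)} = \frac{f + \left(5 + f\right)}{-3 + f} = \frac{5 + 2 f}{-3 + f}$)
$q{\left(M,s \right)} = -1 + s$ ($q{\left(M,s \right)} = s + \left(3 - 4\right) = s - 1 = -1 + s$)
$2 \left(\left(7 + 6\right) 3 + q{\left(11,b{\left(6 \right)} \right)}\right) = 2 \left(\left(7 + 6\right) 3 - \left(1 - \frac{5 + 2 \cdot 6}{-3 + 6}\right)\right) = 2 \left(13 \cdot 3 - \left(1 - \frac{5 + 12}{3}\right)\right) = 2 \left(39 + \left(-1 + \frac{1}{3} \cdot 17\right)\right) = 2 \left(39 + \left(-1 + \frac{17}{3}\right)\right) = 2 \left(39 + \frac{14}{3}\right) = 2 \cdot \frac{131}{3} = \frac{262}{3}$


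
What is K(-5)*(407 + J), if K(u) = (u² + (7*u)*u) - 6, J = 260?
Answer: 129398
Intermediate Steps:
K(u) = -6 + 8*u² (K(u) = (u² + 7*u²) - 6 = 8*u² - 6 = -6 + 8*u²)
K(-5)*(407 + J) = (-6 + 8*(-5)²)*(407 + 260) = (-6 + 8*25)*667 = (-6 + 200)*667 = 194*667 = 129398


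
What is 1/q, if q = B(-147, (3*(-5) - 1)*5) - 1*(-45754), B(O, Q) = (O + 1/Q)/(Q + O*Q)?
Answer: 934400/42752525839 ≈ 2.1856e-5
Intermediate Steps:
B(O, Q) = (O + 1/Q)/(Q + O*Q)
q = 42752525839/934400 (q = (1 - 147*(3*(-5) - 1)*5)/(((3*(-5) - 1)*5)²*(1 - 147)) - 1*(-45754) = (1 - 147*(-15 - 1)*5)/(((-15 - 1)*5)²*(-146)) + 45754 = -1/146*(1 - (-2352)*5)/(-16*5)² + 45754 = -1/146*(1 - 147*(-80))/(-80)² + 45754 = (1/6400)*(-1/146)*(1 + 11760) + 45754 = (1/6400)*(-1/146)*11761 + 45754 = -11761/934400 + 45754 = 42752525839/934400 ≈ 45754.)
1/q = 1/(42752525839/934400) = 934400/42752525839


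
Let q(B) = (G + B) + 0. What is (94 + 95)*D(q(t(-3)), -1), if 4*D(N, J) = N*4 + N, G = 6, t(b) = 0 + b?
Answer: 2835/4 ≈ 708.75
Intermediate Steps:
t(b) = b
q(B) = 6 + B (q(B) = (6 + B) + 0 = 6 + B)
D(N, J) = 5*N/4 (D(N, J) = (N*4 + N)/4 = (4*N + N)/4 = (5*N)/4 = 5*N/4)
(94 + 95)*D(q(t(-3)), -1) = (94 + 95)*(5*(6 - 3)/4) = 189*((5/4)*3) = 189*(15/4) = 2835/4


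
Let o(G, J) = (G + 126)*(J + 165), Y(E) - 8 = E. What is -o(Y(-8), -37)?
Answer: -16128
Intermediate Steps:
Y(E) = 8 + E
o(G, J) = (126 + G)*(165 + J)
-o(Y(-8), -37) = -(20790 + 126*(-37) + 165*(8 - 8) + (8 - 8)*(-37)) = -(20790 - 4662 + 165*0 + 0*(-37)) = -(20790 - 4662 + 0 + 0) = -1*16128 = -16128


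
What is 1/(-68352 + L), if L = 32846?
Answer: -1/35506 ≈ -2.8164e-5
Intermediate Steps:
1/(-68352 + L) = 1/(-68352 + 32846) = 1/(-35506) = -1/35506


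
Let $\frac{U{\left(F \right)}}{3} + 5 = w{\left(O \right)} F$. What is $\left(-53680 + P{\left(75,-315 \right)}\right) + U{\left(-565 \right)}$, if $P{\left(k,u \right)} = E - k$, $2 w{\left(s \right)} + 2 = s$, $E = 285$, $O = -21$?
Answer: $- \frac{67985}{2} \approx -33993.0$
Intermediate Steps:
$w{\left(s \right)} = -1 + \frac{s}{2}$
$P{\left(k,u \right)} = 285 - k$
$U{\left(F \right)} = -15 - \frac{69 F}{2}$ ($U{\left(F \right)} = -15 + 3 \left(-1 + \frac{1}{2} \left(-21\right)\right) F = -15 + 3 \left(-1 - \frac{21}{2}\right) F = -15 + 3 \left(- \frac{23 F}{2}\right) = -15 - \frac{69 F}{2}$)
$\left(-53680 + P{\left(75,-315 \right)}\right) + U{\left(-565 \right)} = \left(-53680 + \left(285 - 75\right)\right) - - \frac{38955}{2} = \left(-53680 + \left(285 - 75\right)\right) + \left(-15 + \frac{38985}{2}\right) = \left(-53680 + 210\right) + \frac{38955}{2} = -53470 + \frac{38955}{2} = - \frac{67985}{2}$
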